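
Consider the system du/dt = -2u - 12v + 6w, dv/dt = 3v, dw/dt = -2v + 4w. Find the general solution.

u(t) = c_2e^(-2t) + c_3e^(4t), v(t) = c_1e^(3t), w(t) = 2c_1e^(3t) + c_3e^(4t)

Coefficient matrix A = [[-2, -12, 6], [0, 3, 0], [0, -2, 4]].
det(A - λI) = 0 gives eigenvalues λ = 3, -2, 4.
For λ=3: eigenvector (0,1,2).
For λ=-2: eigenvector (1,0,0).
For λ=4: eigenvector (1,0,1).
General solution: c_1e^(3t)(0,1,2) + c_2e^(-2t)(1,0,0) + c_3e^(4t)(1,0,1).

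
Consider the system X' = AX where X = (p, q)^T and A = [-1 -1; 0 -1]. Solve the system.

Coefficient matrix A = [[-1, -1], [0, -1]].
Characteristic polynomial det(A - λI) = λ^2 + 2λ + 1 = 0.
Single eigenvalue λ = -1 with algebraic multiplicity 2.
Eigenvector v = (-1,0); generalized eigenvector w with (A-λI)w=v is (-3,1).
General solution: e^(-t)[K_1·v + K_2·(t·v + w)].

p(t) = -K_1e^(-t) - K_2te^(-t) - 3K_2e^(-t), q(t) = K_2e^(-t)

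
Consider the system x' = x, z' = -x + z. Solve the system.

Coefficient matrix A = [[1, 0], [-1, 1]].
Characteristic polynomial det(A - λI) = λ^2 - 2λ + 1 = 0.
Single eigenvalue λ = 1 with algebraic multiplicity 2.
Eigenvector v = (0,1); generalized eigenvector w with (A-λI)w=v is (-1,1).
General solution: e^(t)[K_1·v + K_2·(t·v + w)].

x(t) = -K_2e^(t), z(t) = K_1e^(t) + K_2te^(t) + K_2e^(t)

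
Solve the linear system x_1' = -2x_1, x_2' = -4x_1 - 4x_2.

x_1(t) = C_2e^(-2t), x_2(t) = C_1e^(-4t) - 2C_2e^(-2t)

Coefficient matrix A = [[-2, 0], [-4, -4]].
Characteristic polynomial det(A - λI) = λ^2 + 6λ + 8 = 0.
Eigenvalues λ = -4, -2.
For λ=-4: (A-λI) row 1 is [2, 0], so an eigenvector is (0, 1).
For λ=-2: (A-λI) row 2 is [-4, -2], so an eigenvector is (1, -2).
General solution: C_1e^(-4t)(0,1) + C_2e^(-2t)(1,-2).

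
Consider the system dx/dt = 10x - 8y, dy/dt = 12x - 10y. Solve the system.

Coefficient matrix A = [[10, -8], [12, -10]].
Characteristic polynomial det(A - λI) = λ^2 - 4 = 0.
Eigenvalues λ = -2, 2.
For λ=-2: (A-λI) row 1 is [12, -8], so an eigenvector is (-2, -3).
For λ=2: (A-λI) row 1 is [8, -8], so an eigenvector is (1, 1).
General solution: C_1e^(-2t)(-2,-3) + C_2e^(2t)(1,1).

x(t) = -2C_1e^(-2t) + C_2e^(2t), y(t) = -3C_1e^(-2t) + C_2e^(2t)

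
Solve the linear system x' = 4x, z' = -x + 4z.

x(t) = C_2e^(4t), z(t) = -C_1e^(4t) - C_2te^(4t) - 2C_2e^(4t)

Coefficient matrix A = [[4, 0], [-1, 4]].
Characteristic polynomial det(A - λI) = λ^2 - 8λ + 16 = 0.
Single eigenvalue λ = 4 with algebraic multiplicity 2.
Eigenvector v = (0,-1); generalized eigenvector w with (A-λI)w=v is (1,-2).
General solution: e^(4t)[C_1·v + C_2·(t·v + w)].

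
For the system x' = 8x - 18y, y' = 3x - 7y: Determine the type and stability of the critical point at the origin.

A = [[8,-18],[3,-7]]; det(A-λI) = λ^2 - λ - 2.
λ = -1, 2: opposite signs.

saddle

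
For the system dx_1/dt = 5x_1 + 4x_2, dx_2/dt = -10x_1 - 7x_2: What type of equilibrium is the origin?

A = [[5,4],[-10,-7]]; det(A-λI) = λ^2 + 2λ + 5.
λ = -1 ± 2i: negative real part.

stable spiral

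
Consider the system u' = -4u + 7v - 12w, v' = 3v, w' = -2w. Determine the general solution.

Coefficient matrix A = [[-4, 7, -12], [0, 3, 0], [0, 0, -2]].
det(A - λI) = 0 gives eigenvalues λ = -4, 3, -2.
For λ=-4: eigenvector (1,0,0).
For λ=3: eigenvector (1,1,0).
For λ=-2: eigenvector (-6,0,1).
General solution: c_1e^(-4t)(1,0,0) + c_2e^(3t)(1,1,0) + c_3e^(-2t)(-6,0,1).

u(t) = c_1e^(-4t) + c_2e^(3t) - 6c_3e^(-2t), v(t) = c_2e^(3t), w(t) = c_3e^(-2t)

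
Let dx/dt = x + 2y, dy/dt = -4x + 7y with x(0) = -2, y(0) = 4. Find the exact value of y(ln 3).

A = [[1,2],[-4,7]]; eigenvalues λ = 5, 3.
Eigenvectors: (1,2) for λ=5, (-1,-1) for λ=3.
From the initial condition, c_1 = 6, c_2 = 8.
y(ln 3) = (6)(3^5)(2) + (8)(3^3)(-1) = 2700.

2700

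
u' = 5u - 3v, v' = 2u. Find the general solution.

Coefficient matrix A = [[5, -3], [2, 0]].
Characteristic polynomial det(A - λI) = λ^2 - 5λ + 6 = 0.
Eigenvalues λ = 2, 3.
For λ=2: (A-λI) row 1 is [3, -3], so an eigenvector is (1, 1).
For λ=3: (A-λI) row 1 is [2, -3], so an eigenvector is (3, 2).
General solution: C_1e^(2t)(1,1) + C_2e^(3t)(3,2).

u(t) = C_1e^(2t) + 3C_2e^(3t), v(t) = C_1e^(2t) + 2C_2e^(3t)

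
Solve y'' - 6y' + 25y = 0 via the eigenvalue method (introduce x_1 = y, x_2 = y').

y(t) = K_1e^(3t)cos(4t) + K_2e^(3t)sin(4t)

Let x_1 = y, x_2 = y'. Then x_1' = x_2 and x_2' = -25x_1 + 6x_2.
A = [[0,1],[-25,6]]; det(A-λI) = λ^2 - 6λ + 25.
Eigenvalues λ = 3 ± 4i.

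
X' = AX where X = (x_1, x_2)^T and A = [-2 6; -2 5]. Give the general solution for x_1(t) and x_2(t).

x_1(t) = -2c_1e^(t) + 3c_2e^(2t), x_2(t) = -c_1e^(t) + 2c_2e^(2t)

Coefficient matrix A = [[-2, 6], [-2, 5]].
Characteristic polynomial det(A - λI) = λ^2 - 3λ + 2 = 0.
Eigenvalues λ = 1, 2.
For λ=1: (A-λI) row 1 is [-3, 6], so an eigenvector is (-2, -1).
For λ=2: (A-λI) row 1 is [-4, 6], so an eigenvector is (3, 2).
General solution: c_1e^(t)(-2,-1) + c_2e^(2t)(3,2).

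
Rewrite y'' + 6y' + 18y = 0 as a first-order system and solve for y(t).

Let x_1 = y, x_2 = y'. Then x_1' = x_2 and x_2' = -18x_1 - 6x_2.
A = [[0,1],[-18,-6]]; det(A-λI) = λ^2 + 6λ + 18.
Eigenvalues λ = -3 ± 3i.

y(t) = C_1e^(-3t)cos(3t) + C_2e^(-3t)sin(3t)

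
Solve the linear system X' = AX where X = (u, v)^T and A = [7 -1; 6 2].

u(t) = -C_1e^(4t) - C_2e^(5t), v(t) = -3C_1e^(4t) - 2C_2e^(5t)

Coefficient matrix A = [[7, -1], [6, 2]].
Characteristic polynomial det(A - λI) = λ^2 - 9λ + 20 = 0.
Eigenvalues λ = 4, 5.
For λ=4: (A-λI) row 1 is [3, -1], so an eigenvector is (-1, -3).
For λ=5: (A-λI) row 1 is [2, -1], so an eigenvector is (-1, -2).
General solution: C_1e^(4t)(-1,-3) + C_2e^(5t)(-1,-2).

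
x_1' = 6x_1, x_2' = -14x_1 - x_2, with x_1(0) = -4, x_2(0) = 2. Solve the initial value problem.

x_1(t) = -4e^(6t), x_2(t) = 8e^(6t) - 6e^(-t)

Coefficient matrix A = [[6, 0], [-14, -1]].
Characteristic polynomial det(A - λI) = λ^2 - 5λ - 6 = 0.
Eigenvalues λ = 6, -1.
For λ=6: (A-λI) row 2 is [-14, -7], so an eigenvector is (-1, 2).
For λ=-1: (A-λI) row 1 is [7, 0], so an eigenvector is (0, -1).
General solution: K_1e^(6t)(-1,2) + K_2e^(-t)(0,-1).
Applying x_1(0)=-4, x_2(0)=2 gives K_1=4, K_2=6.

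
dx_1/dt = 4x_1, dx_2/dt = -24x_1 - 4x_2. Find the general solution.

Coefficient matrix A = [[4, 0], [-24, -4]].
Characteristic polynomial det(A - λI) = λ^2 - 16 = 0.
Eigenvalues λ = -4, 4.
For λ=-4: (A-λI) row 1 is [8, 0], so an eigenvector is (0, -1).
For λ=4: (A-λI) row 2 is [-24, -8], so an eigenvector is (1, -3).
General solution: C_1e^(-4t)(0,-1) + C_2e^(4t)(1,-3).

x_1(t) = C_2e^(4t), x_2(t) = -C_1e^(-4t) - 3C_2e^(4t)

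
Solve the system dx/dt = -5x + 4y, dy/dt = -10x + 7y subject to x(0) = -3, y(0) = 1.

x(t) = 11e^(t)sin(2t) - 3e^(t)cos(2t), y(t) = 18e^(t)sin(2t) + e^(t)cos(2t)

Coefficient matrix A = [[-5, 4], [-10, 7]].
Characteristic polynomial det(A - λI) = λ^2 - 2λ + 5 = 0.
Eigenvalues λ = 1 ± 2i (complex conjugate pair).
For λ=1+2i: an eigenvector is (-1,-1) - i(1,2) = (-1 - i, -1 - 2i).
A real fundamental pair from Re and Im of e^((1+2i)t)v: X_1 = e^(t)(cos(2t)·(-1,-1) + sin(2t)·(1,2)), X_2 = e^(t)(sin(2t)·(-1,-1) - cos(2t)·(1,2)).
General solution: K_1X_1 + K_2X_2.
Applying x(0)=-3, y(0)=1 gives K_1=7, K_2=-4.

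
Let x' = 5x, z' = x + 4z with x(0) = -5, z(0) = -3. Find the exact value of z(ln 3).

A = [[5,0],[1,4]]; eigenvalues λ = 5, 4.
Eigenvectors: (1,1) for λ=5, (0,-1) for λ=4.
From the initial condition, c_1 = -5, c_2 = -2.
z(ln 3) = (-5)(3^5)(1) + (-2)(3^4)(-1) = -1053.

-1053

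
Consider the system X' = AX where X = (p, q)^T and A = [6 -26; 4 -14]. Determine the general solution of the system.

Coefficient matrix A = [[6, -26], [4, -14]].
Characteristic polynomial det(A - λI) = λ^2 + 8λ + 20 = 0.
Eigenvalues λ = -4 ± 2i (complex conjugate pair).
For λ=-4+2i: an eigenvector is (3,1) - i(2,1) = (3 - 2i, 1 - i).
A real fundamental pair from Re and Im of e^((-4+2i)t)v: X_1 = e^(-4t)(cos(2t)·(3,1) + sin(2t)·(2,1)), X_2 = e^(-4t)(sin(2t)·(3,1) - cos(2t)·(2,1)).
General solution: K_1X_1 + K_2X_2.

p(t) = 2K_1e^(-4t)sin(2t) + 3K_1e^(-4t)cos(2t) + 3K_2e^(-4t)sin(2t) - 2K_2e^(-4t)cos(2t), q(t) = K_1e^(-4t)sin(2t) + K_1e^(-4t)cos(2t) + K_2e^(-4t)sin(2t) - K_2e^(-4t)cos(2t)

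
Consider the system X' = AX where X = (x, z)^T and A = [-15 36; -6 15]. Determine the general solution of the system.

x(t) = -2K_1e^(3t) + 3K_2e^(-3t), z(t) = -K_1e^(3t) + K_2e^(-3t)

Coefficient matrix A = [[-15, 36], [-6, 15]].
Characteristic polynomial det(A - λI) = λ^2 - 9 = 0.
Eigenvalues λ = 3, -3.
For λ=3: (A-λI) row 1 is [-18, 36], so an eigenvector is (-2, -1).
For λ=-3: (A-λI) row 1 is [-12, 36], so an eigenvector is (3, 1).
General solution: K_1e^(3t)(-2,-1) + K_2e^(-3t)(3,1).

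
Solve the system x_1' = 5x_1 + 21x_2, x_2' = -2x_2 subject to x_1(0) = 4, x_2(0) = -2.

x_1(t) = -2e^(5t) + 6e^(-2t), x_2(t) = -2e^(-2t)

Coefficient matrix A = [[5, 21], [0, -2]].
Characteristic polynomial det(A - λI) = λ^2 - 3λ - 10 = 0.
Eigenvalues λ = 5, -2.
For λ=5: (A-λI) row 1 is [0, 21], so an eigenvector is (-1, 0).
For λ=-2: (A-λI) row 1 is [7, 21], so an eigenvector is (-3, 1).
General solution: c_1e^(5t)(-1,0) + c_2e^(-2t)(-3,1).
Applying x_1(0)=4, x_2(0)=-2 gives c_1=2, c_2=-2.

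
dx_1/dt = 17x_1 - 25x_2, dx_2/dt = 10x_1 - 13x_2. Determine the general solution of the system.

Coefficient matrix A = [[17, -25], [10, -13]].
Characteristic polynomial det(A - λI) = λ^2 - 4λ + 29 = 0.
Eigenvalues λ = 2 ± 5i (complex conjugate pair).
For λ=2+5i: an eigenvector is (-1,-1) - i(2,1) = (-1 - 2i, -1 - i).
A real fundamental pair from Re and Im of e^((2+5i)t)v: X_1 = e^(2t)(cos(5t)·(-1,-1) + sin(5t)·(2,1)), X_2 = e^(2t)(sin(5t)·(-1,-1) - cos(5t)·(2,1)).
General solution: C_1X_1 + C_2X_2.

x_1(t) = 2C_1e^(2t)sin(5t) - C_1e^(2t)cos(5t) - C_2e^(2t)sin(5t) - 2C_2e^(2t)cos(5t), x_2(t) = C_1e^(2t)sin(5t) - C_1e^(2t)cos(5t) - C_2e^(2t)sin(5t) - C_2e^(2t)cos(5t)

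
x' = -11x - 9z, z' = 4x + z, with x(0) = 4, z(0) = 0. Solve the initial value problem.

x(t) = -24te^(-5t) + 4e^(-5t), z(t) = 16te^(-5t)

Coefficient matrix A = [[-11, -9], [4, 1]].
Characteristic polynomial det(A - λI) = λ^2 + 10λ + 25 = 0.
Single eigenvalue λ = -5 with algebraic multiplicity 2.
Eigenvector v = (3,-2); generalized eigenvector w with (A-λI)w=v is (1,-1).
General solution: e^(-5t)[C_1·v + C_2·(t·v + w)].
Applying x(0)=4, z(0)=0 gives C_1=4, C_2=-8.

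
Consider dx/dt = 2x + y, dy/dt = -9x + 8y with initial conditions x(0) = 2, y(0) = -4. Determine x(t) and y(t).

x(t) = -10te^(5t) + 2e^(5t), y(t) = -30te^(5t) - 4e^(5t)

Coefficient matrix A = [[2, 1], [-9, 8]].
Characteristic polynomial det(A - λI) = λ^2 - 10λ + 25 = 0.
Single eigenvalue λ = 5 with algebraic multiplicity 2.
Eigenvector v = (-1,-3); generalized eigenvector w with (A-λI)w=v is (0,-1).
General solution: e^(5t)[C_1·v + C_2·(t·v + w)].
Applying x(0)=2, y(0)=-4 gives C_1=-2, C_2=10.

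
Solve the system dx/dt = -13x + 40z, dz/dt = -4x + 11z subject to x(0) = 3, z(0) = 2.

x(t) = 11e^(-t)sin(4t) + 3e^(-t)cos(4t), z(t) = 3e^(-t)sin(4t) + 2e^(-t)cos(4t)

Coefficient matrix A = [[-13, 40], [-4, 11]].
Characteristic polynomial det(A - λI) = λ^2 + 2λ + 17 = 0.
Eigenvalues λ = -1 ± 4i (complex conjugate pair).
For λ=-1+4i: an eigenvector is (-1,0) - i(3,1) = (-1 - 3i, 0 - i).
A real fundamental pair from Re and Im of e^((-1+4i)t)v: X_1 = e^(-t)(cos(4t)·(-1,0) + sin(4t)·(3,1)), X_2 = e^(-t)(sin(4t)·(-1,0) - cos(4t)·(3,1)).
General solution: c_1X_1 + c_2X_2.
Applying x(0)=3, z(0)=2 gives c_1=3, c_2=-2.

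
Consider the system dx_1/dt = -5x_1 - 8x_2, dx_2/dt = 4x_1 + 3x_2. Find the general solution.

Coefficient matrix A = [[-5, -8], [4, 3]].
Characteristic polynomial det(A - λI) = λ^2 + 2λ + 17 = 0.
Eigenvalues λ = -1 ± 4i (complex conjugate pair).
For λ=-1+4i: an eigenvector is (-1,0) - i(1,-1) = (-1 - i, 0 + i).
A real fundamental pair from Re and Im of e^((-1+4i)t)v: X_1 = e^(-t)(cos(4t)·(-1,0) + sin(4t)·(1,-1)), X_2 = e^(-t)(sin(4t)·(-1,0) - cos(4t)·(1,-1)).
General solution: C_1X_1 + C_2X_2.

x_1(t) = C_1e^(-t)sin(4t) - C_1e^(-t)cos(4t) - C_2e^(-t)sin(4t) - C_2e^(-t)cos(4t), x_2(t) = -C_1e^(-t)sin(4t) + C_2e^(-t)cos(4t)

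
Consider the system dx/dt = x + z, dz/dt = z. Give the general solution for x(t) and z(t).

x(t) = -c_1e^(t) - c_2te^(t) + 3c_2e^(t), z(t) = -c_2e^(t)

Coefficient matrix A = [[1, 1], [0, 1]].
Characteristic polynomial det(A - λI) = λ^2 - 2λ + 1 = 0.
Single eigenvalue λ = 1 with algebraic multiplicity 2.
Eigenvector v = (-1,0); generalized eigenvector w with (A-λI)w=v is (3,-1).
General solution: e^(t)[c_1·v + c_2·(t·v + w)].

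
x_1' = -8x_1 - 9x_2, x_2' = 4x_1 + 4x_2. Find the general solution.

Coefficient matrix A = [[-8, -9], [4, 4]].
Characteristic polynomial det(A - λI) = λ^2 + 4λ + 4 = 0.
Single eigenvalue λ = -2 with algebraic multiplicity 2.
Eigenvector v = (-3,2); generalized eigenvector w with (A-λI)w=v is (-1,1).
General solution: e^(-2t)[K_1·v + K_2·(t·v + w)].

x_1(t) = -3K_1e^(-2t) - 3K_2te^(-2t) - K_2e^(-2t), x_2(t) = 2K_1e^(-2t) + 2K_2te^(-2t) + K_2e^(-2t)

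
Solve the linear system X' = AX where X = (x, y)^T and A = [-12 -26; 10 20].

Coefficient matrix A = [[-12, -26], [10, 20]].
Characteristic polynomial det(A - λI) = λ^2 - 8λ + 20 = 0.
Eigenvalues λ = 4 ± 2i (complex conjugate pair).
For λ=4+2i: an eigenvector is (3,-2) - i(2,-1) = (3 - 2i, -2 + i).
A real fundamental pair from Re and Im of e^((4+2i)t)v: X_1 = e^(4t)(cos(2t)·(3,-2) + sin(2t)·(2,-1)), X_2 = e^(4t)(sin(2t)·(3,-2) - cos(2t)·(2,-1)).
General solution: C_1X_1 + C_2X_2.

x(t) = 2C_1e^(4t)sin(2t) + 3C_1e^(4t)cos(2t) + 3C_2e^(4t)sin(2t) - 2C_2e^(4t)cos(2t), y(t) = -C_1e^(4t)sin(2t) - 2C_1e^(4t)cos(2t) - 2C_2e^(4t)sin(2t) + C_2e^(4t)cos(2t)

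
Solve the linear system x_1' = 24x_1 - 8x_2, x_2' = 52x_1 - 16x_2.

x_1(t) = -c_1e^(4t)sin(4t) - c_1e^(4t)cos(4t) - c_2e^(4t)sin(4t) + c_2e^(4t)cos(4t), x_2(t) = -3c_1e^(4t)sin(4t) - 2c_1e^(4t)cos(4t) - 2c_2e^(4t)sin(4t) + 3c_2e^(4t)cos(4t)

Coefficient matrix A = [[24, -8], [52, -16]].
Characteristic polynomial det(A - λI) = λ^2 - 8λ + 32 = 0.
Eigenvalues λ = 4 ± 4i (complex conjugate pair).
For λ=4+4i: an eigenvector is (-1,-2) - i(-1,-3) = (-1 + i, -2 + 3i).
A real fundamental pair from Re and Im of e^((4+4i)t)v: X_1 = e^(4t)(cos(4t)·(-1,-2) + sin(4t)·(-1,-3)), X_2 = e^(4t)(sin(4t)·(-1,-2) - cos(4t)·(-1,-3)).
General solution: c_1X_1 + c_2X_2.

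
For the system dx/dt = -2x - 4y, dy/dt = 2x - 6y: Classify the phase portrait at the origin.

stable spiral

A = [[-2,-4],[2,-6]]; det(A-λI) = λ^2 + 8λ + 20.
λ = -4 ± 2i: negative real part.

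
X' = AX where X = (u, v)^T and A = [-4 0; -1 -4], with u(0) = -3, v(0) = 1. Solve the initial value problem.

u(t) = -3e^(-4t), v(t) = 3te^(-4t) + e^(-4t)

Coefficient matrix A = [[-4, 0], [-1, -4]].
Characteristic polynomial det(A - λI) = λ^2 + 8λ + 16 = 0.
Single eigenvalue λ = -4 with algebraic multiplicity 2.
Eigenvector v = (0,1); generalized eigenvector w with (A-λI)w=v is (-1,2).
General solution: e^(-4t)[K_1·v + K_2·(t·v + w)].
Applying u(0)=-3, v(0)=1 gives K_1=-5, K_2=3.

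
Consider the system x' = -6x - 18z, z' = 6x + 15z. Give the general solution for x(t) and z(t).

x(t) = 3C_1e^(6t) + 2C_2e^(3t), z(t) = -2C_1e^(6t) - C_2e^(3t)

Coefficient matrix A = [[-6, -18], [6, 15]].
Characteristic polynomial det(A - λI) = λ^2 - 9λ + 18 = 0.
Eigenvalues λ = 6, 3.
For λ=6: (A-λI) row 1 is [-12, -18], so an eigenvector is (3, -2).
For λ=3: (A-λI) row 1 is [-9, -18], so an eigenvector is (2, -1).
General solution: C_1e^(6t)(3,-2) + C_2e^(3t)(2,-1).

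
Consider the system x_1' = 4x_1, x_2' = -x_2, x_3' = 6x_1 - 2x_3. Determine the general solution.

Coefficient matrix A = [[4, 0, 0], [0, -1, 0], [6, 0, -2]].
det(A - λI) = 0 gives eigenvalues λ = 4, -1, -2.
For λ=4: eigenvector (1,0,1).
For λ=-1: eigenvector (0,1,0).
For λ=-2: eigenvector (0,0,-1).
General solution: C_1e^(4t)(1,0,1) + C_2e^(-t)(0,1,0) + C_3e^(-2t)(0,0,-1).

x_1(t) = C_1e^(4t), x_2(t) = C_2e^(-t), x_3(t) = C_1e^(4t) - C_3e^(-2t)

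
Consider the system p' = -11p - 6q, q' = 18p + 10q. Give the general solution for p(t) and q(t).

p(t) = -2C_1e^(-2t) + C_2e^(t), q(t) = 3C_1e^(-2t) - 2C_2e^(t)

Coefficient matrix A = [[-11, -6], [18, 10]].
Characteristic polynomial det(A - λI) = λ^2 + λ - 2 = 0.
Eigenvalues λ = -2, 1.
For λ=-2: (A-λI) row 1 is [-9, -6], so an eigenvector is (-2, 3).
For λ=1: (A-λI) row 1 is [-12, -6], so an eigenvector is (1, -2).
General solution: C_1e^(-2t)(-2,3) + C_2e^(t)(1,-2).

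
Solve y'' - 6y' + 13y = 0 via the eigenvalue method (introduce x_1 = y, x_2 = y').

Let x_1 = y, x_2 = y'. Then x_1' = x_2 and x_2' = -13x_1 + 6x_2.
A = [[0,1],[-13,6]]; det(A-λI) = λ^2 - 6λ + 13.
Eigenvalues λ = 3 ± 2i.

y(t) = c_1e^(3t)cos(2t) + c_2e^(3t)sin(2t)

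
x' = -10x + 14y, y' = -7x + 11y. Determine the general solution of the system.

x(t) = C_1e^(4t) - 2C_2e^(-3t), y(t) = C_1e^(4t) - C_2e^(-3t)

Coefficient matrix A = [[-10, 14], [-7, 11]].
Characteristic polynomial det(A - λI) = λ^2 - λ - 12 = 0.
Eigenvalues λ = 4, -3.
For λ=4: (A-λI) row 1 is [-14, 14], so an eigenvector is (1, 1).
For λ=-3: (A-λI) row 1 is [-7, 14], so an eigenvector is (-2, -1).
General solution: C_1e^(4t)(1,1) + C_2e^(-3t)(-2,-1).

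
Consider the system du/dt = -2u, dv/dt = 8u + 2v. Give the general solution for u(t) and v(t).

Coefficient matrix A = [[-2, 0], [8, 2]].
Characteristic polynomial det(A - λI) = λ^2 - 4 = 0.
Eigenvalues λ = 2, -2.
For λ=2: (A-λI) row 1 is [-4, 0], so an eigenvector is (0, -1).
For λ=-2: (A-λI) row 2 is [8, 4], so an eigenvector is (1, -2).
General solution: C_1e^(2t)(0,-1) + C_2e^(-2t)(1,-2).

u(t) = C_2e^(-2t), v(t) = -C_1e^(2t) - 2C_2e^(-2t)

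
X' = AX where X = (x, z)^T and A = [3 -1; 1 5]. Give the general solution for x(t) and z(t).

Coefficient matrix A = [[3, -1], [1, 5]].
Characteristic polynomial det(A - λI) = λ^2 - 8λ + 16 = 0.
Single eigenvalue λ = 4 with algebraic multiplicity 2.
Eigenvector v = (1,-1); generalized eigenvector w with (A-λI)w=v is (0,-1).
General solution: e^(4t)[C_1·v + C_2·(t·v + w)].

x(t) = C_1e^(4t) + C_2te^(4t), z(t) = -C_1e^(4t) - C_2te^(4t) - C_2e^(4t)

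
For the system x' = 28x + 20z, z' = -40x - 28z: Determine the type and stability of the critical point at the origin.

A = [[28,20],[-40,-28]]; det(A-λI) = λ^2 + 16.
λ = 0 ± 4i: zero real part.

center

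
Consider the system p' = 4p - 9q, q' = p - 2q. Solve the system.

Coefficient matrix A = [[4, -9], [1, -2]].
Characteristic polynomial det(A - λI) = λ^2 - 2λ + 1 = 0.
Single eigenvalue λ = 1 with algebraic multiplicity 2.
Eigenvector v = (-3,-1); generalized eigenvector w with (A-λI)w=v is (-1,0).
General solution: e^(t)[C_1·v + C_2·(t·v + w)].

p(t) = -3C_1e^(t) - 3C_2te^(t) - C_2e^(t), q(t) = -C_1e^(t) - C_2te^(t)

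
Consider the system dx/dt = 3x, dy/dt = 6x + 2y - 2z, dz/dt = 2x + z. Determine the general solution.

x(t) = c_3e^(3t), y(t) = 2c_1e^(t) + c_2e^(2t) + 4c_3e^(3t), z(t) = c_1e^(t) + c_3e^(3t)

Coefficient matrix A = [[3, 0, 0], [6, 2, -2], [2, 0, 1]].
det(A - λI) = 0 gives eigenvalues λ = 1, 2, 3.
For λ=1: eigenvector (0,2,1).
For λ=2: eigenvector (0,1,0).
For λ=3: eigenvector (1,4,1).
General solution: c_1e^(t)(0,2,1) + c_2e^(2t)(0,1,0) + c_3e^(3t)(1,4,1).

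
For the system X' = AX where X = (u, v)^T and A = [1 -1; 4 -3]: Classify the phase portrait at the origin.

stable improper node

A = [[1,-1],[4,-3]]; det(A-λI) = λ^2 + 2λ + 1.
repeated λ = -1 with a single eigenvector.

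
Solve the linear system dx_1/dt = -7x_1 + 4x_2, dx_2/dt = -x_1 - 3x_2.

Coefficient matrix A = [[-7, 4], [-1, -3]].
Characteristic polynomial det(A - λI) = λ^2 + 10λ + 25 = 0.
Single eigenvalue λ = -5 with algebraic multiplicity 2.
Eigenvector v = (2,1); generalized eigenvector w with (A-λI)w=v is (1,1).
General solution: e^(-5t)[C_1·v + C_2·(t·v + w)].

x_1(t) = 2C_1e^(-5t) + 2C_2te^(-5t) + C_2e^(-5t), x_2(t) = C_1e^(-5t) + C_2te^(-5t) + C_2e^(-5t)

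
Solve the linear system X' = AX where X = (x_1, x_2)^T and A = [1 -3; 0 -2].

x_1(t) = c_1e^(-2t) - c_2e^(t), x_2(t) = c_1e^(-2t)

Coefficient matrix A = [[1, -3], [0, -2]].
Characteristic polynomial det(A - λI) = λ^2 + λ - 2 = 0.
Eigenvalues λ = -2, 1.
For λ=-2: (A-λI) row 1 is [3, -3], so an eigenvector is (1, 1).
For λ=1: (A-λI) row 1 is [0, -3], so an eigenvector is (-1, 0).
General solution: c_1e^(-2t)(1,1) + c_2e^(t)(-1,0).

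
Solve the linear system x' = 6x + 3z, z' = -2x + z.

x(t) = -C_1e^(3t) + 3C_2e^(4t), z(t) = C_1e^(3t) - 2C_2e^(4t)

Coefficient matrix A = [[6, 3], [-2, 1]].
Characteristic polynomial det(A - λI) = λ^2 - 7λ + 12 = 0.
Eigenvalues λ = 3, 4.
For λ=3: (A-λI) row 1 is [3, 3], so an eigenvector is (-1, 1).
For λ=4: (A-λI) row 1 is [2, 3], so an eigenvector is (3, -2).
General solution: C_1e^(3t)(-1,1) + C_2e^(4t)(3,-2).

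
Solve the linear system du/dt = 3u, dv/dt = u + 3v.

u(t) = K_2e^(3t), v(t) = K_1e^(3t) + K_2te^(3t) - 2K_2e^(3t)

Coefficient matrix A = [[3, 0], [1, 3]].
Characteristic polynomial det(A - λI) = λ^2 - 6λ + 9 = 0.
Single eigenvalue λ = 3 with algebraic multiplicity 2.
Eigenvector v = (0,1); generalized eigenvector w with (A-λI)w=v is (1,-2).
General solution: e^(3t)[K_1·v + K_2·(t·v + w)].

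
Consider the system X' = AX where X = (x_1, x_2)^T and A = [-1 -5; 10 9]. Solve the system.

x_1(t) = -K_1e^(4t)cos(5t) - K_2e^(4t)sin(5t), x_2(t) = -K_1e^(4t)sin(5t) + K_1e^(4t)cos(5t) + K_2e^(4t)sin(5t) + K_2e^(4t)cos(5t)

Coefficient matrix A = [[-1, -5], [10, 9]].
Characteristic polynomial det(A - λI) = λ^2 - 8λ + 41 = 0.
Eigenvalues λ = 4 ± 5i (complex conjugate pair).
For λ=4+5i: an eigenvector is (-1,1) - i(0,-1) = (-1, 1 + i).
A real fundamental pair from Re and Im of e^((4+5i)t)v: X_1 = e^(4t)(cos(5t)·(-1,1) + sin(5t)·(0,-1)), X_2 = e^(4t)(sin(5t)·(-1,1) - cos(5t)·(0,-1)).
General solution: K_1X_1 + K_2X_2.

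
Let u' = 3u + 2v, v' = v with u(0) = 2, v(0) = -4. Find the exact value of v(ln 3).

A = [[3,2],[0,1]]; eigenvalues λ = 1, 3.
Eigenvectors: (-1,1) for λ=1, (1,0) for λ=3.
From the initial condition, c_1 = -4, c_2 = -2.
v(ln 3) = (-4)(3^1)(1) + (-2)(3^3)(0) = -12.

-12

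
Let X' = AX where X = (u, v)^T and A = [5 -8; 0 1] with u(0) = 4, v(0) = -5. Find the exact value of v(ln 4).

-20

A = [[5,-8],[0,1]]; eigenvalues λ = 5, 1.
Eigenvectors: (-1,0) for λ=5, (-2,-1) for λ=1.
From the initial condition, c_1 = -14, c_2 = 5.
v(ln 4) = (-14)(4^5)(0) + (5)(4^1)(-1) = -20.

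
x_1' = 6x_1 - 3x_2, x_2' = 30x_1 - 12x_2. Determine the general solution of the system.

Coefficient matrix A = [[6, -3], [30, -12]].
Characteristic polynomial det(A - λI) = λ^2 + 6λ + 18 = 0.
Eigenvalues λ = -3 ± 3i (complex conjugate pair).
For λ=-3+3i: an eigenvector is (1,3) - i(0,1) = (1, 3 - i).
A real fundamental pair from Re and Im of e^((-3+3i)t)v: X_1 = e^(-3t)(cos(3t)·(1,3) + sin(3t)·(0,1)), X_2 = e^(-3t)(sin(3t)·(1,3) - cos(3t)·(0,1)).
General solution: c_1X_1 + c_2X_2.

x_1(t) = c_1e^(-3t)cos(3t) + c_2e^(-3t)sin(3t), x_2(t) = c_1e^(-3t)sin(3t) + 3c_1e^(-3t)cos(3t) + 3c_2e^(-3t)sin(3t) - c_2e^(-3t)cos(3t)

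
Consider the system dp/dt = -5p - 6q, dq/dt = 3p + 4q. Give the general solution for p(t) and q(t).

p(t) = -K_1e^(t) - 2K_2e^(-2t), q(t) = K_1e^(t) + K_2e^(-2t)

Coefficient matrix A = [[-5, -6], [3, 4]].
Characteristic polynomial det(A - λI) = λ^2 + λ - 2 = 0.
Eigenvalues λ = 1, -2.
For λ=1: (A-λI) row 1 is [-6, -6], so an eigenvector is (-1, 1).
For λ=-2: (A-λI) row 1 is [-3, -6], so an eigenvector is (-2, 1).
General solution: K_1e^(t)(-1,1) + K_2e^(-2t)(-2,1).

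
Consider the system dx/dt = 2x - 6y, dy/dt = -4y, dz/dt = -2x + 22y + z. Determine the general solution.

Coefficient matrix A = [[2, -6, 0], [0, -4, 0], [-2, 22, 1]].
det(A - λI) = 0 gives eigenvalues λ = 2, -4, 1.
For λ=2: eigenvector (1,0,-2).
For λ=-4: eigenvector (1,1,-4).
For λ=1: eigenvector (0,0,1).
General solution: K_1e^(2t)(1,0,-2) + K_2e^(-4t)(1,1,-4) + K_3e^(t)(0,0,1).

x(t) = K_1e^(2t) + K_2e^(-4t), y(t) = K_2e^(-4t), z(t) = -2K_1e^(2t) - 4K_2e^(-4t) + K_3e^(t)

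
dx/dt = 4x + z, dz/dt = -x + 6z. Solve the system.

Coefficient matrix A = [[4, 1], [-1, 6]].
Characteristic polynomial det(A - λI) = λ^2 - 10λ + 25 = 0.
Single eigenvalue λ = 5 with algebraic multiplicity 2.
Eigenvector v = (-1,-1); generalized eigenvector w with (A-λI)w=v is (-2,-3).
General solution: e^(5t)[K_1·v + K_2·(t·v + w)].

x(t) = -K_1e^(5t) - K_2te^(5t) - 2K_2e^(5t), z(t) = -K_1e^(5t) - K_2te^(5t) - 3K_2e^(5t)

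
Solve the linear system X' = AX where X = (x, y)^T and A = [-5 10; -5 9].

Coefficient matrix A = [[-5, 10], [-5, 9]].
Characteristic polynomial det(A - λI) = λ^2 - 4λ + 5 = 0.
Eigenvalues λ = 2 ± i (complex conjugate pair).
For λ=2+i: an eigenvector is (3,2) - i(-1,-1) = (3 + i, 2 + i).
A real fundamental pair from Re and Im of e^((2+i)t)v: X_1 = e^(2t)(cos(t)·(3,2) + sin(t)·(-1,-1)), X_2 = e^(2t)(sin(t)·(3,2) - cos(t)·(-1,-1)).
General solution: c_1X_1 + c_2X_2.

x(t) = -c_1e^(2t)sin(t) + 3c_1e^(2t)cos(t) + 3c_2e^(2t)sin(t) + c_2e^(2t)cos(t), y(t) = -c_1e^(2t)sin(t) + 2c_1e^(2t)cos(t) + 2c_2e^(2t)sin(t) + c_2e^(2t)cos(t)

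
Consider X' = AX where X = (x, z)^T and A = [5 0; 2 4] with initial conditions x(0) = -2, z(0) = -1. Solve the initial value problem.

Coefficient matrix A = [[5, 0], [2, 4]].
Characteristic polynomial det(A - λI) = λ^2 - 9λ + 20 = 0.
Eigenvalues λ = 5, 4.
For λ=5: (A-λI) row 2 is [2, -1], so an eigenvector is (1, 2).
For λ=4: (A-λI) row 1 is [1, 0], so an eigenvector is (0, -1).
General solution: K_1e^(5t)(1,2) + K_2e^(4t)(0,-1).
Applying x(0)=-2, z(0)=-1 gives K_1=-2, K_2=-3.

x(t) = -2e^(5t), z(t) = -4e^(5t) + 3e^(4t)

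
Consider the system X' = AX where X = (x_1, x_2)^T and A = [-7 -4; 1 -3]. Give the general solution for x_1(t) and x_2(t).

Coefficient matrix A = [[-7, -4], [1, -3]].
Characteristic polynomial det(A - λI) = λ^2 + 10λ + 25 = 0.
Single eigenvalue λ = -5 with algebraic multiplicity 2.
Eigenvector v = (2,-1); generalized eigenvector w with (A-λI)w=v is (3,-2).
General solution: e^(-5t)[c_1·v + c_2·(t·v + w)].

x_1(t) = 2c_1e^(-5t) + 2c_2te^(-5t) + 3c_2e^(-5t), x_2(t) = -c_1e^(-5t) - c_2te^(-5t) - 2c_2e^(-5t)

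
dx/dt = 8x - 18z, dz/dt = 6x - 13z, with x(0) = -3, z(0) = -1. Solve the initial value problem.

x(t) = -6e^(-t) + 3e^(-4t), z(t) = -3e^(-t) + 2e^(-4t)

Coefficient matrix A = [[8, -18], [6, -13]].
Characteristic polynomial det(A - λI) = λ^2 + 5λ + 4 = 0.
Eigenvalues λ = -1, -4.
For λ=-1: (A-λI) row 1 is [9, -18], so an eigenvector is (-2, -1).
For λ=-4: (A-λI) row 1 is [12, -18], so an eigenvector is (-3, -2).
General solution: C_1e^(-t)(-2,-1) + C_2e^(-4t)(-3,-2).
Applying x(0)=-3, z(0)=-1 gives C_1=3, C_2=-1.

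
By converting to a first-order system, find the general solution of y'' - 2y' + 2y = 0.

y(t) = C_1e^(t)cos(t) + C_2e^(t)sin(t)

Let x_1 = y, x_2 = y'. Then x_1' = x_2 and x_2' = -2x_1 + 2x_2.
A = [[0,1],[-2,2]]; det(A-λI) = λ^2 - 2λ + 2.
Eigenvalues λ = 1 ± i.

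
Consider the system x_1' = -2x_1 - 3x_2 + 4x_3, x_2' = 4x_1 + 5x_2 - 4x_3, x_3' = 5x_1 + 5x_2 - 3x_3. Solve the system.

x_1(t) = c_1e^(t) + c_2e^(2t) - c_3e^(-3t), x_2(t) = -c_1e^(t) + c_3e^(-3t), x_3(t) = c_2e^(2t) + c_3e^(-3t)

Coefficient matrix A = [[-2, -3, 4], [4, 5, -4], [5, 5, -3]].
det(A - λI) = 0 gives eigenvalues λ = 1, 2, -3.
For λ=1: eigenvector (1,-1,0).
For λ=2: eigenvector (1,0,1).
For λ=-3: eigenvector (-1,1,1).
General solution: c_1e^(t)(1,-1,0) + c_2e^(2t)(1,0,1) + c_3e^(-3t)(-1,1,1).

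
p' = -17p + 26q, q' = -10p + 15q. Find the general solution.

Coefficient matrix A = [[-17, 26], [-10, 15]].
Characteristic polynomial det(A - λI) = λ^2 + 2λ + 5 = 0.
Eigenvalues λ = -1 ± 2i (complex conjugate pair).
For λ=-1+2i: an eigenvector is (-3,-2) - i(-2,-1) = (-3 + 2i, -2 + i).
A real fundamental pair from Re and Im of e^((-1+2i)t)v: X_1 = e^(-t)(cos(2t)·(-3,-2) + sin(2t)·(-2,-1)), X_2 = e^(-t)(sin(2t)·(-3,-2) - cos(2t)·(-2,-1)).
General solution: K_1X_1 + K_2X_2.

p(t) = -2K_1e^(-t)sin(2t) - 3K_1e^(-t)cos(2t) - 3K_2e^(-t)sin(2t) + 2K_2e^(-t)cos(2t), q(t) = -K_1e^(-t)sin(2t) - 2K_1e^(-t)cos(2t) - 2K_2e^(-t)sin(2t) + K_2e^(-t)cos(2t)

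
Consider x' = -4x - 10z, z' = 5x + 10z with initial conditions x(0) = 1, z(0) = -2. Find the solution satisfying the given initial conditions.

x(t) = 13e^(3t)sin(t) + e^(3t)cos(t), z(t) = -9e^(3t)sin(t) - 2e^(3t)cos(t)

Coefficient matrix A = [[-4, -10], [5, 10]].
Characteristic polynomial det(A - λI) = λ^2 - 6λ + 10 = 0.
Eigenvalues λ = 3 ± i (complex conjugate pair).
For λ=3+i: an eigenvector is (3,-2) - i(-1,1) = (3 + i, -2 - i).
A real fundamental pair from Re and Im of e^((3+i)t)v: X_1 = e^(3t)(cos(t)·(3,-2) + sin(t)·(-1,1)), X_2 = e^(3t)(sin(t)·(3,-2) - cos(t)·(-1,1)).
General solution: K_1X_1 + K_2X_2.
Applying x(0)=1, z(0)=-2 gives K_1=-1, K_2=4.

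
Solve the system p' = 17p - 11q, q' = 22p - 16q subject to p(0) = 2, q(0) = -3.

p(t) = 7e^(6t) - 5e^(-5t), q(t) = 7e^(6t) - 10e^(-5t)

Coefficient matrix A = [[17, -11], [22, -16]].
Characteristic polynomial det(A - λI) = λ^2 - λ - 30 = 0.
Eigenvalues λ = 6, -5.
For λ=6: (A-λI) row 1 is [11, -11], so an eigenvector is (-1, -1).
For λ=-5: (A-λI) row 1 is [22, -11], so an eigenvector is (1, 2).
General solution: K_1e^(6t)(-1,-1) + K_2e^(-5t)(1,2).
Applying p(0)=2, q(0)=-3 gives K_1=-7, K_2=-5.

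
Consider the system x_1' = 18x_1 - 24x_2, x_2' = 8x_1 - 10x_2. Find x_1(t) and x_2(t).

Coefficient matrix A = [[18, -24], [8, -10]].
Characteristic polynomial det(A - λI) = λ^2 - 8λ + 12 = 0.
Eigenvalues λ = 2, 6.
For λ=2: (A-λI) row 1 is [16, -24], so an eigenvector is (-3, -2).
For λ=6: (A-λI) row 1 is [12, -24], so an eigenvector is (-2, -1).
General solution: K_1e^(2t)(-3,-2) + K_2e^(6t)(-2,-1).

x_1(t) = -3K_1e^(2t) - 2K_2e^(6t), x_2(t) = -2K_1e^(2t) - K_2e^(6t)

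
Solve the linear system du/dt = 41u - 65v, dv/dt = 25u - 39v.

Coefficient matrix A = [[41, -65], [25, -39]].
Characteristic polynomial det(A - λI) = λ^2 - 2λ + 26 = 0.
Eigenvalues λ = 1 ± 5i (complex conjugate pair).
For λ=1+5i: an eigenvector is (-3,-2) - i(2,1) = (-3 - 2i, -2 - i).
A real fundamental pair from Re and Im of e^((1+5i)t)v: X_1 = e^(t)(cos(5t)·(-3,-2) + sin(5t)·(2,1)), X_2 = e^(t)(sin(5t)·(-3,-2) - cos(5t)·(2,1)).
General solution: K_1X_1 + K_2X_2.

u(t) = 2K_1e^(t)sin(5t) - 3K_1e^(t)cos(5t) - 3K_2e^(t)sin(5t) - 2K_2e^(t)cos(5t), v(t) = K_1e^(t)sin(5t) - 2K_1e^(t)cos(5t) - 2K_2e^(t)sin(5t) - K_2e^(t)cos(5t)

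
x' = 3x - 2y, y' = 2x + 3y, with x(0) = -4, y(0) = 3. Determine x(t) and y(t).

x(t) = -3e^(3t)sin(2t) - 4e^(3t)cos(2t), y(t) = -4e^(3t)sin(2t) + 3e^(3t)cos(2t)

Coefficient matrix A = [[3, -2], [2, 3]].
Characteristic polynomial det(A - λI) = λ^2 - 6λ + 13 = 0.
Eigenvalues λ = 3 ± 2i (complex conjugate pair).
For λ=3+2i: an eigenvector is (0,-1) - i(1,0) = (0 - i, -1).
A real fundamental pair from Re and Im of e^((3+2i)t)v: X_1 = e^(3t)(cos(2t)·(0,-1) + sin(2t)·(1,0)), X_2 = e^(3t)(sin(2t)·(0,-1) - cos(2t)·(1,0)).
General solution: c_1X_1 + c_2X_2.
Applying x(0)=-4, y(0)=3 gives c_1=-3, c_2=4.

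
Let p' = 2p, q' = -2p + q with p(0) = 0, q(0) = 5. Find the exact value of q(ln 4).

20

A = [[2,0],[-2,1]]; eigenvalues λ = 2, 1.
Eigenvectors: (1,-2) for λ=2, (0,-1) for λ=1.
From the initial condition, c_1 = 0, c_2 = -5.
q(ln 4) = (0)(4^2)(-2) + (-5)(4^1)(-1) = 20.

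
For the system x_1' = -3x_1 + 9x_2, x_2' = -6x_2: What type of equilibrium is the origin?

stable node

A = [[-3,9],[0,-6]]; det(A-λI) = λ^2 + 9λ + 18.
λ = -3, -6: both negative.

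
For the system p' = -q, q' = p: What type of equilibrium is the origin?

A = [[0,-1],[1,0]]; det(A-λI) = λ^2 + 1.
λ = 0 ± i: zero real part.

center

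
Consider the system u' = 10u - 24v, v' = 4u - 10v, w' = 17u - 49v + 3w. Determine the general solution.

u(t) = 3C_1e^(2t) + 2C_3e^(-2t), v(t) = C_1e^(2t) + C_3e^(-2t), w(t) = -2C_1e^(2t) + C_2e^(3t) + 3C_3e^(-2t)

Coefficient matrix A = [[10, -24, 0], [4, -10, 0], [17, -49, 3]].
det(A - λI) = 0 gives eigenvalues λ = 2, 3, -2.
For λ=2: eigenvector (3,1,-2).
For λ=3: eigenvector (0,0,1).
For λ=-2: eigenvector (2,1,3).
General solution: C_1e^(2t)(3,1,-2) + C_2e^(3t)(0,0,1) + C_3e^(-2t)(2,1,3).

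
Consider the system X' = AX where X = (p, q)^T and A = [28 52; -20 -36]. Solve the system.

p(t) = 3C_1e^(-4t)sin(4t) + 2C_1e^(-4t)cos(4t) + 2C_2e^(-4t)sin(4t) - 3C_2e^(-4t)cos(4t), q(t) = -2C_1e^(-4t)sin(4t) - C_1e^(-4t)cos(4t) - C_2e^(-4t)sin(4t) + 2C_2e^(-4t)cos(4t)

Coefficient matrix A = [[28, 52], [-20, -36]].
Characteristic polynomial det(A - λI) = λ^2 + 8λ + 32 = 0.
Eigenvalues λ = -4 ± 4i (complex conjugate pair).
For λ=-4+4i: an eigenvector is (2,-1) - i(3,-2) = (2 - 3i, -1 + 2i).
A real fundamental pair from Re and Im of e^((-4+4i)t)v: X_1 = e^(-4t)(cos(4t)·(2,-1) + sin(4t)·(3,-2)), X_2 = e^(-4t)(sin(4t)·(2,-1) - cos(4t)·(3,-2)).
General solution: C_1X_1 + C_2X_2.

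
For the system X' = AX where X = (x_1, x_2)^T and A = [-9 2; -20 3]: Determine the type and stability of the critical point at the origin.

A = [[-9,2],[-20,3]]; det(A-λI) = λ^2 + 6λ + 13.
λ = -3 ± 2i: negative real part.

stable spiral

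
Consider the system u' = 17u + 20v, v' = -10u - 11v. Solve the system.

u(t) = -c_1e^(3t)sin(2t) - 3c_1e^(3t)cos(2t) - 3c_2e^(3t)sin(2t) + c_2e^(3t)cos(2t), v(t) = c_1e^(3t)sin(2t) + 2c_1e^(3t)cos(2t) + 2c_2e^(3t)sin(2t) - c_2e^(3t)cos(2t)

Coefficient matrix A = [[17, 20], [-10, -11]].
Characteristic polynomial det(A - λI) = λ^2 - 6λ + 13 = 0.
Eigenvalues λ = 3 ± 2i (complex conjugate pair).
For λ=3+2i: an eigenvector is (-3,2) - i(-1,1) = (-3 + i, 2 - i).
A real fundamental pair from Re and Im of e^((3+2i)t)v: X_1 = e^(3t)(cos(2t)·(-3,2) + sin(2t)·(-1,1)), X_2 = e^(3t)(sin(2t)·(-3,2) - cos(2t)·(-1,1)).
General solution: c_1X_1 + c_2X_2.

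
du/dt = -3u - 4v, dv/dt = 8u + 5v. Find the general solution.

Coefficient matrix A = [[-3, -4], [8, 5]].
Characteristic polynomial det(A - λI) = λ^2 - 2λ + 17 = 0.
Eigenvalues λ = 1 ± 4i (complex conjugate pair).
For λ=1+4i: an eigenvector is (1,-1) - i(0,1) = (1, -1 - i).
A real fundamental pair from Re and Im of e^((1+4i)t)v: X_1 = e^(t)(cos(4t)·(1,-1) + sin(4t)·(0,1)), X_2 = e^(t)(sin(4t)·(1,-1) - cos(4t)·(0,1)).
General solution: K_1X_1 + K_2X_2.

u(t) = K_1e^(t)cos(4t) + K_2e^(t)sin(4t), v(t) = K_1e^(t)sin(4t) - K_1e^(t)cos(4t) - K_2e^(t)sin(4t) - K_2e^(t)cos(4t)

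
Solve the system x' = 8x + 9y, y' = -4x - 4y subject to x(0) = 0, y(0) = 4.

x(t) = 36te^(2t), y(t) = -24te^(2t) + 4e^(2t)

Coefficient matrix A = [[8, 9], [-4, -4]].
Characteristic polynomial det(A - λI) = λ^2 - 4λ + 4 = 0.
Single eigenvalue λ = 2 with algebraic multiplicity 2.
Eigenvector v = (3,-2); generalized eigenvector w with (A-λI)w=v is (2,-1).
General solution: e^(2t)[c_1·v + c_2·(t·v + w)].
Applying x(0)=0, y(0)=4 gives c_1=-8, c_2=12.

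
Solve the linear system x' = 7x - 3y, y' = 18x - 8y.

x(t) = K_1e^(t) + K_2e^(-2t), y(t) = 2K_1e^(t) + 3K_2e^(-2t)

Coefficient matrix A = [[7, -3], [18, -8]].
Characteristic polynomial det(A - λI) = λ^2 + λ - 2 = 0.
Eigenvalues λ = 1, -2.
For λ=1: (A-λI) row 1 is [6, -3], so an eigenvector is (1, 2).
For λ=-2: (A-λI) row 1 is [9, -3], so an eigenvector is (1, 3).
General solution: K_1e^(t)(1,2) + K_2e^(-2t)(1,3).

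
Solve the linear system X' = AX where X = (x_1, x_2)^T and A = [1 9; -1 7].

Coefficient matrix A = [[1, 9], [-1, 7]].
Characteristic polynomial det(A - λI) = λ^2 - 8λ + 16 = 0.
Single eigenvalue λ = 4 with algebraic multiplicity 2.
Eigenvector v = (3,1); generalized eigenvector w with (A-λI)w=v is (-1,0).
General solution: e^(4t)[K_1·v + K_2·(t·v + w)].

x_1(t) = 3K_1e^(4t) + 3K_2te^(4t) - K_2e^(4t), x_2(t) = K_1e^(4t) + K_2te^(4t)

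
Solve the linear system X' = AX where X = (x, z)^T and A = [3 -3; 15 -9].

x(t) = c_1e^(-3t)sin(3t) - c_2e^(-3t)cos(3t), z(t) = 2c_1e^(-3t)sin(3t) - c_1e^(-3t)cos(3t) - c_2e^(-3t)sin(3t) - 2c_2e^(-3t)cos(3t)

Coefficient matrix A = [[3, -3], [15, -9]].
Characteristic polynomial det(A - λI) = λ^2 + 6λ + 18 = 0.
Eigenvalues λ = -3 ± 3i (complex conjugate pair).
For λ=-3+3i: an eigenvector is (0,-1) - i(1,2) = (0 - i, -1 - 2i).
A real fundamental pair from Re and Im of e^((-3+3i)t)v: X_1 = e^(-3t)(cos(3t)·(0,-1) + sin(3t)·(1,2)), X_2 = e^(-3t)(sin(3t)·(0,-1) - cos(3t)·(1,2)).
General solution: c_1X_1 + c_2X_2.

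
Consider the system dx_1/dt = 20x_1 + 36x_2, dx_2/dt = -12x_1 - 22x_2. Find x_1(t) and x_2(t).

x_1(t) = 3C_1e^(-4t) + 2C_2e^(2t), x_2(t) = -2C_1e^(-4t) - C_2e^(2t)

Coefficient matrix A = [[20, 36], [-12, -22]].
Characteristic polynomial det(A - λI) = λ^2 + 2λ - 8 = 0.
Eigenvalues λ = -4, 2.
For λ=-4: (A-λI) row 1 is [24, 36], so an eigenvector is (3, -2).
For λ=2: (A-λI) row 1 is [18, 36], so an eigenvector is (2, -1).
General solution: C_1e^(-4t)(3,-2) + C_2e^(2t)(2,-1).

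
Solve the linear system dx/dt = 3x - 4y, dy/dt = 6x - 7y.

Coefficient matrix A = [[3, -4], [6, -7]].
Characteristic polynomial det(A - λI) = λ^2 + 4λ + 3 = 0.
Eigenvalues λ = -3, -1.
For λ=-3: (A-λI) row 1 is [6, -4], so an eigenvector is (2, 3).
For λ=-1: (A-λI) row 1 is [4, -4], so an eigenvector is (1, 1).
General solution: K_1e^(-3t)(2,3) + K_2e^(-t)(1,1).

x(t) = 2K_1e^(-3t) + K_2e^(-t), y(t) = 3K_1e^(-3t) + K_2e^(-t)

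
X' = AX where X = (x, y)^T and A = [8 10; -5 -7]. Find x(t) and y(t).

x(t) = -c_1e^(-2t) + 2c_2e^(3t), y(t) = c_1e^(-2t) - c_2e^(3t)

Coefficient matrix A = [[8, 10], [-5, -7]].
Characteristic polynomial det(A - λI) = λ^2 - λ - 6 = 0.
Eigenvalues λ = -2, 3.
For λ=-2: (A-λI) row 1 is [10, 10], so an eigenvector is (-1, 1).
For λ=3: (A-λI) row 1 is [5, 10], so an eigenvector is (2, -1).
General solution: c_1e^(-2t)(-1,1) + c_2e^(3t)(2,-1).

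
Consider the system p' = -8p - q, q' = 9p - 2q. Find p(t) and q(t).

Coefficient matrix A = [[-8, -1], [9, -2]].
Characteristic polynomial det(A - λI) = λ^2 + 10λ + 25 = 0.
Single eigenvalue λ = -5 with algebraic multiplicity 2.
Eigenvector v = (-1,3); generalized eigenvector w with (A-λI)w=v is (0,1).
General solution: e^(-5t)[c_1·v + c_2·(t·v + w)].

p(t) = -c_1e^(-5t) - c_2te^(-5t), q(t) = 3c_1e^(-5t) + 3c_2te^(-5t) + c_2e^(-5t)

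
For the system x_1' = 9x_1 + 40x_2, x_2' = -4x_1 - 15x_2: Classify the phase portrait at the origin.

A = [[9,40],[-4,-15]]; det(A-λI) = λ^2 + 6λ + 25.
λ = -3 ± 4i: negative real part.

stable spiral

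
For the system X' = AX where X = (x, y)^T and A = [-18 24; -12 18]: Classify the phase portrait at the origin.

saddle

A = [[-18,24],[-12,18]]; det(A-λI) = λ^2 - 36.
λ = -6, 6: opposite signs.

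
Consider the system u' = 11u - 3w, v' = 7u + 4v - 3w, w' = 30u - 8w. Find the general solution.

Coefficient matrix A = [[11, 0, -3], [7, 4, -3], [30, 0, -8]].
det(A - λI) = 0 gives eigenvalues λ = 2, 4, 1.
For λ=2: eigenvector (1,1,3).
For λ=4: eigenvector (0,1,0).
For λ=1: eigenvector (3,3,10).
General solution: C_1e^(2t)(1,1,3) + C_2e^(4t)(0,1,0) + C_3e^(t)(3,3,10).

u(t) = C_1e^(2t) + 3C_3e^(t), v(t) = C_1e^(2t) + C_2e^(4t) + 3C_3e^(t), w(t) = 3C_1e^(2t) + 10C_3e^(t)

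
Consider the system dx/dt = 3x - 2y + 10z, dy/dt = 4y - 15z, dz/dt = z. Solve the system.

x(t) = K_1e^(3t) - 2K_3e^(4t), y(t) = 5K_2e^(t) + K_3e^(4t), z(t) = K_2e^(t)

Coefficient matrix A = [[3, -2, 10], [0, 4, -15], [0, 0, 1]].
det(A - λI) = 0 gives eigenvalues λ = 3, 1, 4.
For λ=3: eigenvector (1,0,0).
For λ=1: eigenvector (0,5,1).
For λ=4: eigenvector (-2,1,0).
General solution: K_1e^(3t)(1,0,0) + K_2e^(t)(0,5,1) + K_3e^(4t)(-2,1,0).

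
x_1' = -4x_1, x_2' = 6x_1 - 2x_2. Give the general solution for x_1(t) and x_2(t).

Coefficient matrix A = [[-4, 0], [6, -2]].
Characteristic polynomial det(A - λI) = λ^2 + 6λ + 8 = 0.
Eigenvalues λ = -2, -4.
For λ=-2: (A-λI) row 1 is [-2, 0], so an eigenvector is (0, -1).
For λ=-4: (A-λI) row 2 is [6, 2], so an eigenvector is (1, -3).
General solution: c_1e^(-2t)(0,-1) + c_2e^(-4t)(1,-3).

x_1(t) = c_2e^(-4t), x_2(t) = -c_1e^(-2t) - 3c_2e^(-4t)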